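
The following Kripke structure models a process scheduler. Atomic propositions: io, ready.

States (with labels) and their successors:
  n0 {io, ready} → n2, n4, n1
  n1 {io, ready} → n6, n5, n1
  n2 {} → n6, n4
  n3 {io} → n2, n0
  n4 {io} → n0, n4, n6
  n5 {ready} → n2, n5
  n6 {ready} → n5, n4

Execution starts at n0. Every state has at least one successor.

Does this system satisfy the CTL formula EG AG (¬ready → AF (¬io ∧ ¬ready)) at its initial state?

States satisfying AG (¬ready → AF (¬io ∧ ¬ready)): ∅.
States satisfying EG AG (¬ready → AF (¬io ∧ ¬ready)): ∅.
No suitable path/successor from n0 witnesses the formula.
n0 ∉ Sat(EG AG (¬ready → AF (¬io ∧ ¬ready))).

Does not hold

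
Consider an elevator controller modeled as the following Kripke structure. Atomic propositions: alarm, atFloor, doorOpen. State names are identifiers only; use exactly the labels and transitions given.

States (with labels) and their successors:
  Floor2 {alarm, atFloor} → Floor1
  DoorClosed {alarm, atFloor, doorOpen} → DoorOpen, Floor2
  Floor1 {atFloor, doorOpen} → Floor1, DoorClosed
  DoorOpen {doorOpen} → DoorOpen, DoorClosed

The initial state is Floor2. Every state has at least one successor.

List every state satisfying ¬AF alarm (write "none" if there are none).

States satisfying alarm: {Floor2, DoorClosed}.
States satisfying AF alarm: {Floor2, DoorClosed}.
States satisfying ¬AF alarm: {Floor1, DoorOpen}.

{Floor1, DoorOpen}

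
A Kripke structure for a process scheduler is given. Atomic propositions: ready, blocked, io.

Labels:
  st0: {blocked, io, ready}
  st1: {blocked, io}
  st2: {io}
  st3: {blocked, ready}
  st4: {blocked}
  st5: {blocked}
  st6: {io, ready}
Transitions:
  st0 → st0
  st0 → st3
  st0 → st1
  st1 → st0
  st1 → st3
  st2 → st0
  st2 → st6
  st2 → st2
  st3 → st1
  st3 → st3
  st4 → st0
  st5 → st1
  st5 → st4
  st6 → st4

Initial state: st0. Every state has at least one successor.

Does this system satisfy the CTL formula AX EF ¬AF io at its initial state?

States satisfying EF ¬AF io: {st0, st1, st2, st3, st4, st5, st6}.
States satisfying AX EF ¬AF io: {st0, st1, st2, st3, st4, st5, st6}.
st0 ∈ Sat(AX EF ¬AF io).

Satisfied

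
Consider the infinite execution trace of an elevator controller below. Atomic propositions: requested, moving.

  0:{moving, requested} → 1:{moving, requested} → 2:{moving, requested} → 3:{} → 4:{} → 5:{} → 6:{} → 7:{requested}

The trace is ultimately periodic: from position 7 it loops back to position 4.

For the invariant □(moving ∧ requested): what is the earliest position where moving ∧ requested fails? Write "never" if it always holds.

Check moving ∧ requested at each position in order: 0 ✓, 1 ✓, 2 ✓.
At position 3 the labels are {}, so moving ∧ requested is false there. This is the first violation.

3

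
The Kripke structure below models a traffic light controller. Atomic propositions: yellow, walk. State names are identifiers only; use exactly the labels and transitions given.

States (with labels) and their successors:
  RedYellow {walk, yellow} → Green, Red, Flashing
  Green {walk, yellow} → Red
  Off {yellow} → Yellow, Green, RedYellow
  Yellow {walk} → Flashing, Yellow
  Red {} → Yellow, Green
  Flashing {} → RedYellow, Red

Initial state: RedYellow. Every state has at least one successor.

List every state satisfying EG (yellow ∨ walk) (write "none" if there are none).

States satisfying yellow ∨ walk: {RedYellow, Green, Off, Yellow}.
States satisfying EG (yellow ∨ walk): {Off, Yellow}.

{Off, Yellow}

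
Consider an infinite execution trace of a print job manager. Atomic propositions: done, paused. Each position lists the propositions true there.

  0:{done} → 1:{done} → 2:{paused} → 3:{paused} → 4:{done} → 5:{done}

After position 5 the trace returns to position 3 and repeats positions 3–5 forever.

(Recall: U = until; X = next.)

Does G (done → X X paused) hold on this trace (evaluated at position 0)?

Does not hold

done → X X paused must hold at every position from 0 onward. It fails at position 5, so G (done → X X paused) is false.
Positions where done holds: 0, 1, 4, 5.
Check X X paused at each: 0→ok, 1→ok, 4→ok, 5→fails.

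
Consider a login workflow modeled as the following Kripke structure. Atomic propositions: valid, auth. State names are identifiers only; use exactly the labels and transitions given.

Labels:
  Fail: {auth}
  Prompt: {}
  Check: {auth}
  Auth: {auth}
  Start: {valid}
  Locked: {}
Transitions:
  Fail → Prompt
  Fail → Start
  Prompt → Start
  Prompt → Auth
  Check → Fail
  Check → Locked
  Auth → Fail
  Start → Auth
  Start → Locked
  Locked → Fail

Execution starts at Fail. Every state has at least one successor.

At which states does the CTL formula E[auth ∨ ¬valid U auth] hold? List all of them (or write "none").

States satisfying auth ∨ ¬valid: {Fail, Prompt, Check, Auth, Locked}.
States satisfying auth: {Fail, Check, Auth}.
States satisfying E[auth ∨ ¬valid U auth]: {Fail, Prompt, Check, Auth, Locked}.

{Fail, Prompt, Check, Auth, Locked}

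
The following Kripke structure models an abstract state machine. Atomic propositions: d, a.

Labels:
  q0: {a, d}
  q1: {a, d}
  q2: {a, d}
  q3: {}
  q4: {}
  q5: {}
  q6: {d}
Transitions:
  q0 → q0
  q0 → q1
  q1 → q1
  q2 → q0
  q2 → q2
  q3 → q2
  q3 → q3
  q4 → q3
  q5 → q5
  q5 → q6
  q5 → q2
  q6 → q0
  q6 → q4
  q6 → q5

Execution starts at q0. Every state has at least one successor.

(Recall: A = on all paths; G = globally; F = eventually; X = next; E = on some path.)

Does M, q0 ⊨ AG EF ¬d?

States satisfying EF ¬d: {q3, q4, q5, q6}.
States satisfying AG EF ¬d: ∅.
q0 is reachable from q0 and violates EF ¬d, so AG fails at q0.
q0 ∉ Sat(AG EF ¬d).

Does not hold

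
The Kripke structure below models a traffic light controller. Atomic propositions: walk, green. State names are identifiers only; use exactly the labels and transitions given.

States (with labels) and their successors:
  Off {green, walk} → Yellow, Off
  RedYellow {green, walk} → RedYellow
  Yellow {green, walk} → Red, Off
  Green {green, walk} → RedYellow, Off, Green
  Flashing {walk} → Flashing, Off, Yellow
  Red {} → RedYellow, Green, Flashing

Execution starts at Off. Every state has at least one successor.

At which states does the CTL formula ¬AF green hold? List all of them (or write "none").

{Flashing, Red}

States satisfying green: {Off, RedYellow, Yellow, Green}.
States satisfying AF green: {Off, RedYellow, Yellow, Green}.
States satisfying ¬AF green: {Flashing, Red}.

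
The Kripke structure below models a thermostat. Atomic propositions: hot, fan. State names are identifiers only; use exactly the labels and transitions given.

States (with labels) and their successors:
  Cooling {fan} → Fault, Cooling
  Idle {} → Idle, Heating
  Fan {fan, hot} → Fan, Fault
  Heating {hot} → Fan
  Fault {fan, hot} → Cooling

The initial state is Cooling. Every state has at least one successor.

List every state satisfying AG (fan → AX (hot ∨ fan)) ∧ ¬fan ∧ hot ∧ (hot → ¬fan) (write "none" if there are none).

States satisfying fan → AX (hot ∨ fan): {Cooling, Idle, Fan, Heating, Fault}.
States satisfying AG (fan → AX (hot ∨ fan)): {Cooling, Idle, Fan, Heating, Fault}.
States satisfying ¬fan: {Idle, Heating}.
States satisfying ¬fan ∧ hot: {Heating}.
States satisfying hot → ¬fan: {Cooling, Idle, Heating}.
States satisfying ¬fan ∧ hot ∧ (hot → ¬fan): {Heating}.
States satisfying AG (fan → AX (hot ∨ fan)) ∧ ¬fan ∧ hot ∧ (hot → ¬fan): {Heating}.

{Heating}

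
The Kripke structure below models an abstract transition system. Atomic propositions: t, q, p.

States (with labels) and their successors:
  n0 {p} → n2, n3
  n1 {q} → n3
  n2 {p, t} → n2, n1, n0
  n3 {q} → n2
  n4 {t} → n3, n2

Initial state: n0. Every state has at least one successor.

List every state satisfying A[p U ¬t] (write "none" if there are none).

States satisfying p: {n0, n2}.
States satisfying ¬t: {n0, n1, n3}.
States satisfying A[p U ¬t]: {n0, n1, n3}.

{n0, n1, n3}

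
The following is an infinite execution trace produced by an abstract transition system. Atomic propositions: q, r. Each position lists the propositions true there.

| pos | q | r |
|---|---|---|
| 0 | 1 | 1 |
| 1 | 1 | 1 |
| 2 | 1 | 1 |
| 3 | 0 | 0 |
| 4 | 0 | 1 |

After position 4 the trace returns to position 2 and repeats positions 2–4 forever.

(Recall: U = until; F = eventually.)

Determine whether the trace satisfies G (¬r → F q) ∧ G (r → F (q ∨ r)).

¬r → F q holds at every position 0..4, and those are all positions ever visited, so G (¬r → F q) holds.
Positions where ¬r holds: 3.
Check F q at each: 3→ok.
r → F (q ∨ r) holds at every position 0..4, and those are all positions ever visited, so G (r → F (q ∨ r)) holds.
Positions where r holds: 0, 1, 2, 4.
Check F (q ∨ r) at each: 0→ok, 1→ok, 2→ok, 4→ok.
At position 0: G (¬r → F q) is true; G (r → F (q ∨ r)) is true; so G (¬r → F q) ∧ G (r → F (q ∨ r)) is true.

Yes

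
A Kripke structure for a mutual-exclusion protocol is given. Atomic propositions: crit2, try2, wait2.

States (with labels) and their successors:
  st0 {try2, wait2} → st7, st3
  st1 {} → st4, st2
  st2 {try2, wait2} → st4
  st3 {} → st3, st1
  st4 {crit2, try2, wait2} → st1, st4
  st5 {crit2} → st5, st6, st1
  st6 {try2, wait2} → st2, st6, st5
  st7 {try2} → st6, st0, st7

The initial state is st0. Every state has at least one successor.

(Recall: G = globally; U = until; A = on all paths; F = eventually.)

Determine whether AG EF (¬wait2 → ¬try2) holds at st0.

Holds

States satisfying EF (¬wait2 → ¬try2): {st0, st1, st2, st3, st4, st5, st6, st7}.
States satisfying AG EF (¬wait2 → ¬try2): {st0, st1, st2, st3, st4, st5, st6, st7}.
Every state reachable from st0 satisfies EF (¬wait2 → ¬try2).
st0 ∈ Sat(AG EF (¬wait2 → ¬try2)).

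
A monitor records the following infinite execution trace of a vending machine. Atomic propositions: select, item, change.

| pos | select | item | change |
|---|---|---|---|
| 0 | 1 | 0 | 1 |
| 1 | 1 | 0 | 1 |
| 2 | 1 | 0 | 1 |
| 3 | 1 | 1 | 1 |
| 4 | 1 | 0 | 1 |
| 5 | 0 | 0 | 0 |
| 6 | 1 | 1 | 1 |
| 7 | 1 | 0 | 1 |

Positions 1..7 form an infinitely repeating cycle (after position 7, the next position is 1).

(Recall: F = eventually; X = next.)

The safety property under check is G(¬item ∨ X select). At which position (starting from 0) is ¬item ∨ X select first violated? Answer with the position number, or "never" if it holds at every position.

never

¬item ∨ X select holds at every position 0..7, and those are all the positions the trace ever visits, so the invariant G(¬item ∨ X select) is never violated.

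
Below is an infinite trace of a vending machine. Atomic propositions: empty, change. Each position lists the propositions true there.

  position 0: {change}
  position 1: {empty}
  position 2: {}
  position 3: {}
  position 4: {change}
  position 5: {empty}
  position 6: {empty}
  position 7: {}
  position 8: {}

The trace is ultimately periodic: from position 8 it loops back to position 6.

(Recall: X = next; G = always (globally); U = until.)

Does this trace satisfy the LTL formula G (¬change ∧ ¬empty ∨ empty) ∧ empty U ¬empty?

¬change ∧ ¬empty ∨ empty must hold at every position from 0 onward. It fails at position 0, so G (¬change ∧ ¬empty ∨ empty) is false.
Walking from position 0: ¬empty first holds at position 0, and empty holds at every earlier position along the way, so empty U ¬empty holds.
At position 0: G (¬change ∧ ¬empty ∨ empty) is false; empty U ¬empty is true; so G (¬change ∧ ¬empty ∨ empty) ∧ empty U ¬empty is false.

Violated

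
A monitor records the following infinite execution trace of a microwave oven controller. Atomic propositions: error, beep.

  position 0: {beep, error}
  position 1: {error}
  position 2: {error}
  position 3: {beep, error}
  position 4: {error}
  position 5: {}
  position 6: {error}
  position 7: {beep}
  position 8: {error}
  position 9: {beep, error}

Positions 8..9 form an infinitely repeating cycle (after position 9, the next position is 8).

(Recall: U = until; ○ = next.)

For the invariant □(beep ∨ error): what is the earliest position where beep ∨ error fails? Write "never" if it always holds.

Check beep ∨ error at each position in order: 0 ✓, 1 ✓, 2 ✓, 3 ✓, 4 ✓.
At position 5 the labels are {}, so beep ∨ error is false there. This is the first violation.

5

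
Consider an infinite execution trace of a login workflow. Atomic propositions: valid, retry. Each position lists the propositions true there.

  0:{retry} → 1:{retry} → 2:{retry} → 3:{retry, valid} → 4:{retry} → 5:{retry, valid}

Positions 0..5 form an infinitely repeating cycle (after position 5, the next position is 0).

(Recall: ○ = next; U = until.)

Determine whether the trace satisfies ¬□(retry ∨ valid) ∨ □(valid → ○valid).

Does not hold

valid → ○valid must hold at every position from 0 onward. It fails at position 3, so □(valid → ○valid) is false.
Positions where valid holds: 3, 5.
Check ○valid at each: 3→fails, 5→fails.
At position 0: ¬□(retry ∨ valid) is false; □(valid → ○valid) is false; so ¬□(retry ∨ valid) ∨ □(valid → ○valid) is false.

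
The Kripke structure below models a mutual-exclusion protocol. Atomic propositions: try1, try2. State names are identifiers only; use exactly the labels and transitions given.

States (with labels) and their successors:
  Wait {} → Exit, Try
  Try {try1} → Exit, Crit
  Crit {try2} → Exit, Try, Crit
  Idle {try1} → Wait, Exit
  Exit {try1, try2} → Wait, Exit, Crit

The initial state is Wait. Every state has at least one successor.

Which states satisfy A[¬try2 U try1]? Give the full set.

States satisfying ¬try2: {Wait, Try, Idle}.
States satisfying try1: {Try, Idle, Exit}.
States satisfying A[¬try2 U try1]: {Wait, Try, Idle, Exit}.

{Wait, Try, Idle, Exit}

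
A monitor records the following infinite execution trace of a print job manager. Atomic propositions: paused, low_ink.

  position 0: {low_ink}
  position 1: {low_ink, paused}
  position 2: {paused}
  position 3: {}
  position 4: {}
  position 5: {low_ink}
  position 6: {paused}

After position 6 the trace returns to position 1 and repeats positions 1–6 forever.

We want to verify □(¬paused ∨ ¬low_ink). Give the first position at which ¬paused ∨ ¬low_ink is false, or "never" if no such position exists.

Check ¬paused ∨ ¬low_ink at each position in order: 0 ✓.
At position 1 the labels are {low_ink, paused}, so ¬paused ∨ ¬low_ink is false there. This is the first violation.

1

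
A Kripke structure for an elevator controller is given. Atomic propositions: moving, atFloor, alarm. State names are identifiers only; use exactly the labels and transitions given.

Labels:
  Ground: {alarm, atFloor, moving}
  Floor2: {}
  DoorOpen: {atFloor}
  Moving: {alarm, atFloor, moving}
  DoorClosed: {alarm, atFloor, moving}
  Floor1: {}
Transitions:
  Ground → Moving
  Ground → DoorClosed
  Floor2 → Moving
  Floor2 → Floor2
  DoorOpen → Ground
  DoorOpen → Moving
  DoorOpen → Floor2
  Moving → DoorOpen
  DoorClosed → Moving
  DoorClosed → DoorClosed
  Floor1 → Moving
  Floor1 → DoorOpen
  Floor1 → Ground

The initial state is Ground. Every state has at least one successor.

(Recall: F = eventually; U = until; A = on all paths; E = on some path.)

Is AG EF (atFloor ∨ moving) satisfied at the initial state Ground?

States satisfying EF (atFloor ∨ moving): {Ground, Floor2, DoorOpen, Moving, DoorClosed, Floor1}.
States satisfying AG EF (atFloor ∨ moving): {Ground, Floor2, DoorOpen, Moving, DoorClosed, Floor1}.
Every state reachable from Ground satisfies EF (atFloor ∨ moving).
Ground ∈ Sat(AG EF (atFloor ∨ moving)).

Satisfied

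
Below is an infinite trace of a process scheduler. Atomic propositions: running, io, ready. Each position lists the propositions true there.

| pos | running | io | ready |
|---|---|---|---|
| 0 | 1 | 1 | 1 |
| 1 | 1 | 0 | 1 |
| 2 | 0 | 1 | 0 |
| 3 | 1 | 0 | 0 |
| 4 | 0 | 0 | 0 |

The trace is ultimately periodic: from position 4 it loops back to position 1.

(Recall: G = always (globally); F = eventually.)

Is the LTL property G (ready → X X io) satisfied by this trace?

ready → X X io must hold at every position from 0 onward. It fails at position 1, so G (ready → X X io) is false.
Positions where ready holds: 0, 1.
Check X X io at each: 0→ok, 1→fails.

Violated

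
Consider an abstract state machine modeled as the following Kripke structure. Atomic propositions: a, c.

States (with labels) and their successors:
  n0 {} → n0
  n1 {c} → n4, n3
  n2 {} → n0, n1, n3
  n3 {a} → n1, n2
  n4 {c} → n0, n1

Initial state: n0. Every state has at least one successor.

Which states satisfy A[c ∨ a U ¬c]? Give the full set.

States satisfying c ∨ a: {n1, n3, n4}.
States satisfying ¬c: {n0, n2, n3}.
States satisfying A[c ∨ a U ¬c]: {n0, n2, n3}.

{n0, n2, n3}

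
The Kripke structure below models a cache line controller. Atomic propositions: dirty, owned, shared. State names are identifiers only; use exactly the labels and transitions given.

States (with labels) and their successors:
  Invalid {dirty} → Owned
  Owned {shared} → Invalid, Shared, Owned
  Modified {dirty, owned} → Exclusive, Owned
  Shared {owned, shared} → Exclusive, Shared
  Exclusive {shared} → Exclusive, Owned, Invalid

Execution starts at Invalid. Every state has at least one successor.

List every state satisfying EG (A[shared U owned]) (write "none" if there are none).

{Shared}

States satisfying A[shared U owned]: {Modified, Shared}.
States satisfying EG (A[shared U owned]): {Shared}.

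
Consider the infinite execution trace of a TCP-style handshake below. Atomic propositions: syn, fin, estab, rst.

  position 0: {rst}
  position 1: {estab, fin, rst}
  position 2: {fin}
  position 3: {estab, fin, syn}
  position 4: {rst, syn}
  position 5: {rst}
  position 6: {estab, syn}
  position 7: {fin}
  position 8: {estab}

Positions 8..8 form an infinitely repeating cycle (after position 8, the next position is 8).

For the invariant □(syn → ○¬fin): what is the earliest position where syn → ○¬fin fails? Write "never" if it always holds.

Check syn → ○¬fin at each position in order: 0 ✓, 1 ✓, 2 ✓, 3 ✓, 4 ✓, 5 ✓.
At position 6 the labels are {estab, syn} and the next position 7 has {fin}, so syn → ○¬fin is false there. This is the first violation.

6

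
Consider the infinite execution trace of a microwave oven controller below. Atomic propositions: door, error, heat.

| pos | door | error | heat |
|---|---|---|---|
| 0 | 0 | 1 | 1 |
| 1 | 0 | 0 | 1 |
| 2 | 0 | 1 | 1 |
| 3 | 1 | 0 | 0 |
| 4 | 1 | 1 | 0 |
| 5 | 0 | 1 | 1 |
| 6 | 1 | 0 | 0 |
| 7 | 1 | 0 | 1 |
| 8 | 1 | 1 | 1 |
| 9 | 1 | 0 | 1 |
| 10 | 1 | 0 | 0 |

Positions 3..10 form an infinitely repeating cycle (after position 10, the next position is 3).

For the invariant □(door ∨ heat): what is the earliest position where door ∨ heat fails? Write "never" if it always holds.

never

door ∨ heat holds at every position 0..10, and those are all the positions the trace ever visits, so the invariant □(door ∨ heat) is never violated.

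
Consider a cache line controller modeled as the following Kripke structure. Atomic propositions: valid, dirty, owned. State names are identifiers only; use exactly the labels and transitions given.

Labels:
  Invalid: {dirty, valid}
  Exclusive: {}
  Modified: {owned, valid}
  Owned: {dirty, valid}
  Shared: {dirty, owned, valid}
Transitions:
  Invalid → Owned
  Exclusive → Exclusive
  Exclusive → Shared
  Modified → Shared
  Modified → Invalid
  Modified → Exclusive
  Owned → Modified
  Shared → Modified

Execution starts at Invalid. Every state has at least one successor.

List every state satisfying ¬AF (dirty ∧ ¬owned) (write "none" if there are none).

{Exclusive, Modified, Shared}

States satisfying dirty ∧ ¬owned: {Invalid, Owned}.
States satisfying AF (dirty ∧ ¬owned): {Invalid, Owned}.
States satisfying ¬AF (dirty ∧ ¬owned): {Exclusive, Modified, Shared}.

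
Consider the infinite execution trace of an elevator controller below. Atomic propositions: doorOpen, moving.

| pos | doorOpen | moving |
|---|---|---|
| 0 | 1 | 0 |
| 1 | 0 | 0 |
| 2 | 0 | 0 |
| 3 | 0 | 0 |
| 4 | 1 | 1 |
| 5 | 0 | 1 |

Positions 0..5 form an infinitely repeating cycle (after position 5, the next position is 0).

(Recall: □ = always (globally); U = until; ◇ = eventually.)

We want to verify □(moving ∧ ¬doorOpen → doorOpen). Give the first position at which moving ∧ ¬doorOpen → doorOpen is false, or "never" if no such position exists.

5

Check moving ∧ ¬doorOpen → doorOpen at each position in order: 0 ✓, 1 ✓, 2 ✓, 3 ✓, 4 ✓.
At position 5 the labels are {moving}, so moving ∧ ¬doorOpen → doorOpen is false there. This is the first violation.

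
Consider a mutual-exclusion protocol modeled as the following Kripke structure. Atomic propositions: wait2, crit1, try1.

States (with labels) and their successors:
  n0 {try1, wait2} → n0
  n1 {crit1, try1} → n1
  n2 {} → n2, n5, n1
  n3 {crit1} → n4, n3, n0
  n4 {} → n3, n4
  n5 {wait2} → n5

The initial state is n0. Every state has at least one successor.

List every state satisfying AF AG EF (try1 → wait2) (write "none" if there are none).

States satisfying AG EF (try1 → wait2): {n0, n3, n4, n5}.
States satisfying AF AG EF (try1 → wait2): {n0, n3, n4, n5}.

{n0, n3, n4, n5}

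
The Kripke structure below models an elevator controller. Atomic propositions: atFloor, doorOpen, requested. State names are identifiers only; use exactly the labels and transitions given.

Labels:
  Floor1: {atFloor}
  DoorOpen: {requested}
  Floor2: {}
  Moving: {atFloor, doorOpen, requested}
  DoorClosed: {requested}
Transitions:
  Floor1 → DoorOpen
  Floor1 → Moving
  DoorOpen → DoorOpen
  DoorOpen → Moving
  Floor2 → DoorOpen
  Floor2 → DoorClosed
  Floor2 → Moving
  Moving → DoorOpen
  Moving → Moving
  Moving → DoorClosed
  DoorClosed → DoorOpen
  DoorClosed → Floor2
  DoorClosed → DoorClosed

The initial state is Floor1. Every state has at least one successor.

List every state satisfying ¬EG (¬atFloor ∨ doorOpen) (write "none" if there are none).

{Floor1}

States satisfying ¬atFloor ∨ doorOpen: {DoorOpen, Floor2, Moving, DoorClosed}.
States satisfying EG (¬atFloor ∨ doorOpen): {DoorOpen, Floor2, Moving, DoorClosed}.
States satisfying ¬EG (¬atFloor ∨ doorOpen): {Floor1}.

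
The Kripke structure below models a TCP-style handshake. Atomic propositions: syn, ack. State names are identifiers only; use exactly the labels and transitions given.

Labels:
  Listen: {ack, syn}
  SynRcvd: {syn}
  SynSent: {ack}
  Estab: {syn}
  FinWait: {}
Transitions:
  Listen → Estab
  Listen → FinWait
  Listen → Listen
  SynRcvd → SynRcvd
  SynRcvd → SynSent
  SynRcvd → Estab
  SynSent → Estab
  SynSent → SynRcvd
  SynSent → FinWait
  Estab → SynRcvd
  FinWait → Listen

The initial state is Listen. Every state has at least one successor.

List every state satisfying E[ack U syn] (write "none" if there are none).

{Listen, SynRcvd, SynSent, Estab}

States satisfying ack: {Listen, SynSent}.
States satisfying syn: {Listen, SynRcvd, Estab}.
States satisfying E[ack U syn]: {Listen, SynRcvd, SynSent, Estab}.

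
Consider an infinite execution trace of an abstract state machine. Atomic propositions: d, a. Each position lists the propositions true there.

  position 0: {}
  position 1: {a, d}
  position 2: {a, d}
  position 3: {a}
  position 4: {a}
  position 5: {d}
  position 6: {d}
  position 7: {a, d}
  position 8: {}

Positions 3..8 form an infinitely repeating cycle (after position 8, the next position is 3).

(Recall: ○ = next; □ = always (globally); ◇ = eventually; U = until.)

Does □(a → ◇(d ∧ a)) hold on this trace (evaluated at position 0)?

a → ◇(d ∧ a) holds at every position 0..8, and those are all positions ever visited, so □(a → ◇(d ∧ a)) holds.
Positions where a holds: 1, 2, 3, 4, 7.
Check ◇(d ∧ a) at each: 1→ok, 2→ok, 3→ok, 4→ok, 7→ok.

Satisfied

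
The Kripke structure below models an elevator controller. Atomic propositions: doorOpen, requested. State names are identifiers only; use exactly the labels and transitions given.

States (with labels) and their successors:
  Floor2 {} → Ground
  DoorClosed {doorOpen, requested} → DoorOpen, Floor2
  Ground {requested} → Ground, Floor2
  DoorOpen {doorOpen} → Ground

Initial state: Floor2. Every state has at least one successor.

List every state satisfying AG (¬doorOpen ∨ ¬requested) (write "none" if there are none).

States satisfying ¬doorOpen ∨ ¬requested: {Floor2, Ground, DoorOpen}.
States satisfying AG (¬doorOpen ∨ ¬requested): {Floor2, Ground, DoorOpen}.

{Floor2, Ground, DoorOpen}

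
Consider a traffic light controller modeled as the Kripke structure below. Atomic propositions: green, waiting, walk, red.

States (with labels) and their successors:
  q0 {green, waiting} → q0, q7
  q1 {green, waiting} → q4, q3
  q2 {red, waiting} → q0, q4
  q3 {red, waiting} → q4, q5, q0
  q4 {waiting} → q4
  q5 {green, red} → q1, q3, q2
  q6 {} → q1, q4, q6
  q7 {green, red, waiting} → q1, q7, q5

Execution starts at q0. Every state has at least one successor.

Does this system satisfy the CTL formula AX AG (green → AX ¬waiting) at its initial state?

Does not hold

States satisfying AG (green → AX ¬waiting): {q4}.
States satisfying AX AG (green → AX ¬waiting): {q4}.
q0 ∉ Sat(AX AG (green → AX ¬waiting)).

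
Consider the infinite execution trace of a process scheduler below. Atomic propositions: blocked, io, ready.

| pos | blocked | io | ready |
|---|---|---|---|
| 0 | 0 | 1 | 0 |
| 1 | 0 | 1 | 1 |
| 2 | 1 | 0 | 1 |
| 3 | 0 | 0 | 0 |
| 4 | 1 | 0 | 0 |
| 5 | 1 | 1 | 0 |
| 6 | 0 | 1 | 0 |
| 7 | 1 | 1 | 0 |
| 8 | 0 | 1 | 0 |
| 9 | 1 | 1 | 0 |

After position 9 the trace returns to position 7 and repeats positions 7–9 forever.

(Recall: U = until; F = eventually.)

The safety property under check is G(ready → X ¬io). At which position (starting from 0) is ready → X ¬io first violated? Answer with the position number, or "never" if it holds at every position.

ready → X ¬io holds at every position 0..9, and those are all the positions the trace ever visits, so the invariant G(ready → X ¬io) is never violated.

never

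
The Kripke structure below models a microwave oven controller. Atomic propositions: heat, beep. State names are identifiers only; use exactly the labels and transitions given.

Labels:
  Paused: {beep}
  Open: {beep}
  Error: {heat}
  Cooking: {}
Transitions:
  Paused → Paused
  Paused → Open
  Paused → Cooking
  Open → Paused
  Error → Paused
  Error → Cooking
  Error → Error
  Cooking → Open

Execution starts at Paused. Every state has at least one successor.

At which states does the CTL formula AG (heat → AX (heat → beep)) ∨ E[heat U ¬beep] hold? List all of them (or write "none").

{Paused, Open, Error, Cooking}

States satisfying heat → AX (heat → beep): {Paused, Open, Cooking}.
States satisfying AG (heat → AX (heat → beep)): {Paused, Open, Cooking}.
States satisfying heat: {Error}.
States satisfying ¬beep: {Error, Cooking}.
States satisfying E[heat U ¬beep]: {Error, Cooking}.
States satisfying AG (heat → AX (heat → beep)) ∨ E[heat U ¬beep]: {Paused, Open, Error, Cooking}.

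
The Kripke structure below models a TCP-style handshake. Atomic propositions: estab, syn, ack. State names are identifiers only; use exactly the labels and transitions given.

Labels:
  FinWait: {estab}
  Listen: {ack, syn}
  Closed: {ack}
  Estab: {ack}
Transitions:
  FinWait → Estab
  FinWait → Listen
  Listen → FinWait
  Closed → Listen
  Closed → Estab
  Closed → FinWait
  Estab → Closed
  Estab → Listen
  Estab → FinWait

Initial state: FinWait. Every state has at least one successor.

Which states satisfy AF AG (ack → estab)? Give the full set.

States satisfying AG (ack → estab): ∅.
States satisfying AF AG (ack → estab): ∅.

none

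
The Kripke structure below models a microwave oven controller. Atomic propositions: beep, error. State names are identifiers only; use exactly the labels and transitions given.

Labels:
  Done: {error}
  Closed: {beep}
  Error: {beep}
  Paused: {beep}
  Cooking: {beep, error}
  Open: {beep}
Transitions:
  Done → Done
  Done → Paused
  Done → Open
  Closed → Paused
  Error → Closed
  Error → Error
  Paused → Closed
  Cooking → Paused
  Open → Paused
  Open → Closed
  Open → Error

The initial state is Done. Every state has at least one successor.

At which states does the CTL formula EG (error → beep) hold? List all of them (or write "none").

{Closed, Error, Paused, Cooking, Open}

States satisfying error → beep: {Closed, Error, Paused, Cooking, Open}.
States satisfying EG (error → beep): {Closed, Error, Paused, Cooking, Open}.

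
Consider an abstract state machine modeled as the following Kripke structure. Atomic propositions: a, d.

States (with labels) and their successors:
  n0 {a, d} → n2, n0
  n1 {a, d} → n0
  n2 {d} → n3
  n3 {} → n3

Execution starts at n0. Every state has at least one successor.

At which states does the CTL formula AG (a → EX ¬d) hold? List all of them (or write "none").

States satisfying a → EX ¬d: {n2, n3}.
States satisfying AG (a → EX ¬d): {n2, n3}.

{n2, n3}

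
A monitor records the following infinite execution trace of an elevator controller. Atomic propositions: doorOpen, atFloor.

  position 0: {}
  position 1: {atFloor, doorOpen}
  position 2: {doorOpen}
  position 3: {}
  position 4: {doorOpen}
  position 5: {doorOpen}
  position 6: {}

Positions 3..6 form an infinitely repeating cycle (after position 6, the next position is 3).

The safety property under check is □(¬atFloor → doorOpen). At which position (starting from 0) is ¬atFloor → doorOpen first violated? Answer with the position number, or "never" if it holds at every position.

0

At position 0 the labels are {}, so ¬atFloor → doorOpen is false there. This is the first violation.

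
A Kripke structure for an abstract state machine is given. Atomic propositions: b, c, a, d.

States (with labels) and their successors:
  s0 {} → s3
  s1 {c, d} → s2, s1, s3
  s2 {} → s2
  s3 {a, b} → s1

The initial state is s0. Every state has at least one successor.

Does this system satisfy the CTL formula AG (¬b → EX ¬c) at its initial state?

States satisfying ¬b → EX ¬c: {s0, s1, s2, s3}.
States satisfying AG (¬b → EX ¬c): {s0, s1, s2, s3}.
Every state reachable from s0 satisfies ¬b → EX ¬c.
s0 ∈ Sat(AG (¬b → EX ¬c)).

Holds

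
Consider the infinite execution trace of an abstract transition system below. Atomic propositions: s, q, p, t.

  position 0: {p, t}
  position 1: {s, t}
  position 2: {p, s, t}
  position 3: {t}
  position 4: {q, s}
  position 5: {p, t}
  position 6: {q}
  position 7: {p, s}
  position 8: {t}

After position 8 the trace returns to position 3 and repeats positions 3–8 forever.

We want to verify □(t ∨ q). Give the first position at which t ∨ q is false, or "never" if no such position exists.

Check t ∨ q at each position in order: 0 ✓, 1 ✓, 2 ✓, 3 ✓, 4 ✓, 5 ✓, 6 ✓.
At position 7 the labels are {p, s}, so t ∨ q is false there. This is the first violation.

7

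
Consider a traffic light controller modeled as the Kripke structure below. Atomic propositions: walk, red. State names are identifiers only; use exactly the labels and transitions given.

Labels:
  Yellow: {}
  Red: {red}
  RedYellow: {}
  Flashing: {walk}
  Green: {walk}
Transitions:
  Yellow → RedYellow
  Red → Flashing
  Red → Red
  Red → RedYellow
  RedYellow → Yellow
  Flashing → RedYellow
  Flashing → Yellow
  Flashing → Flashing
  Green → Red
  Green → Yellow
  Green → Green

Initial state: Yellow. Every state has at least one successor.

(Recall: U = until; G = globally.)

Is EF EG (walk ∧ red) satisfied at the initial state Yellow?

No

States satisfying EG (walk ∧ red): ∅.
States satisfying EF EG (walk ∧ red): ∅.
No suitable path/successor from Yellow witnesses the formula.
Yellow ∉ Sat(EF EG (walk ∧ red)).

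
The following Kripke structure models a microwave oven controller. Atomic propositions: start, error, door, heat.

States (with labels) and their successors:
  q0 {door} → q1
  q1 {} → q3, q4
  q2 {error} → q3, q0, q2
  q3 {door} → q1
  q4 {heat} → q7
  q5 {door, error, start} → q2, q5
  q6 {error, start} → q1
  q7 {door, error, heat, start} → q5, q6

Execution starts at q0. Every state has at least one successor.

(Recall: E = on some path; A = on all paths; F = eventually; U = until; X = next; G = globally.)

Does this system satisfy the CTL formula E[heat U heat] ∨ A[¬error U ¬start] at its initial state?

Yes

States satisfying heat: {q4, q7}.
States satisfying E[heat U heat]: {q4, q7}.
States satisfying ¬error: {q0, q1, q3, q4}.
States satisfying ¬start: {q0, q1, q2, q3, q4}.
States satisfying A[¬error U ¬start]: {q0, q1, q2, q3, q4}.
States satisfying E[heat U heat] ∨ A[¬error U ¬start]: {q0, q1, q2, q3, q4, q7}.
q0 ∈ Sat(E[heat U heat] ∨ A[¬error U ¬start]).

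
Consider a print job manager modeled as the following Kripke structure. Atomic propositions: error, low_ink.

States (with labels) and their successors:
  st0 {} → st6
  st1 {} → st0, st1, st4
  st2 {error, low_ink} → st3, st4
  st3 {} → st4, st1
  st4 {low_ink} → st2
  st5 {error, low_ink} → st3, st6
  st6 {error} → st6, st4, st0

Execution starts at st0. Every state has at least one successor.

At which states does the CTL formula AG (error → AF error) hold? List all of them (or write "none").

{st0, st1, st2, st3, st4, st5, st6}

States satisfying error → AF error: {st0, st1, st2, st3, st4, st5, st6}.
States satisfying AG (error → AF error): {st0, st1, st2, st3, st4, st5, st6}.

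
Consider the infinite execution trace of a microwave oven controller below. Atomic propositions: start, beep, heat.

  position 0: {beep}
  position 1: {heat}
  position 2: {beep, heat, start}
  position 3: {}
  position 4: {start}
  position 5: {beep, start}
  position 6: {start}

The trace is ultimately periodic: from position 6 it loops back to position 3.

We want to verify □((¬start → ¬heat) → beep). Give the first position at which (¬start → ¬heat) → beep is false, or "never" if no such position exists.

Check (¬start → ¬heat) → beep at each position in order: 0 ✓, 1 ✓, 2 ✓.
At position 3 the labels are {}, so (¬start → ¬heat) → beep is false there. This is the first violation.

3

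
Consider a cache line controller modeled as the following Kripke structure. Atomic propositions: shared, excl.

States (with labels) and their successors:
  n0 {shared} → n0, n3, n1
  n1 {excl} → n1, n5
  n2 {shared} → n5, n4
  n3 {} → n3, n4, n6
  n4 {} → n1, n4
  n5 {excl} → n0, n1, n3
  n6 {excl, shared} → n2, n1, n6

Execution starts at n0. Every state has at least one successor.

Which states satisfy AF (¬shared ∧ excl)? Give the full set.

States satisfying ¬shared ∧ excl: {n1, n5}.
States satisfying AF (¬shared ∧ excl): {n1, n5}.

{n1, n5}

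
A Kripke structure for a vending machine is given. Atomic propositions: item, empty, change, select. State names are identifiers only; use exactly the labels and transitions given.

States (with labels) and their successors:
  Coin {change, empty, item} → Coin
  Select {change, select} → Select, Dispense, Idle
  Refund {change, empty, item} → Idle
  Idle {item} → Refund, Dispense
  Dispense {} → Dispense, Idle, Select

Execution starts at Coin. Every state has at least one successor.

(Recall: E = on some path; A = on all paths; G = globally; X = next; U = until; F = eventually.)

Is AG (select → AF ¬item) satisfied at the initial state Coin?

States satisfying select → AF ¬item: {Coin, Select, Refund, Idle, Dispense}.
States satisfying AG (select → AF ¬item): {Coin, Select, Refund, Idle, Dispense}.
Every state reachable from Coin satisfies select → AF ¬item.
Coin ∈ Sat(AG (select → AF ¬item)).

Yes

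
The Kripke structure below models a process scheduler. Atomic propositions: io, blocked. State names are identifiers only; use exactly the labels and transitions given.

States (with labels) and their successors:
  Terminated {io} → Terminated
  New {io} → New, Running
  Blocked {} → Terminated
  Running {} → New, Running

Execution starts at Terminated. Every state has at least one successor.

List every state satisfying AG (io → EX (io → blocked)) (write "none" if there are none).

{New, Running}

States satisfying io → EX (io → blocked): {New, Blocked, Running}.
States satisfying AG (io → EX (io → blocked)): {New, Running}.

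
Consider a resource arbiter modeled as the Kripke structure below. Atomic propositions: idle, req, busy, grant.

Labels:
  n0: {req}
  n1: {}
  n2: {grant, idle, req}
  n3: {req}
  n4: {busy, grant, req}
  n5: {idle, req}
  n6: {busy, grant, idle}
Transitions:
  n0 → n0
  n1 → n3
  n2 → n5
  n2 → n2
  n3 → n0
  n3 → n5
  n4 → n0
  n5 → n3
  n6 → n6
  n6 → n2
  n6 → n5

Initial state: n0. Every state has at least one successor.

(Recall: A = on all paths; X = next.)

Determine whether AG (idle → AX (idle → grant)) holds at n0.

Satisfied

States satisfying idle → AX (idle → grant): {n0, n1, n3, n4, n5}.
States satisfying AG (idle → AX (idle → grant)): {n0, n1, n3, n4, n5}.
Every state reachable from n0 satisfies idle → AX (idle → grant).
n0 ∈ Sat(AG (idle → AX (idle → grant))).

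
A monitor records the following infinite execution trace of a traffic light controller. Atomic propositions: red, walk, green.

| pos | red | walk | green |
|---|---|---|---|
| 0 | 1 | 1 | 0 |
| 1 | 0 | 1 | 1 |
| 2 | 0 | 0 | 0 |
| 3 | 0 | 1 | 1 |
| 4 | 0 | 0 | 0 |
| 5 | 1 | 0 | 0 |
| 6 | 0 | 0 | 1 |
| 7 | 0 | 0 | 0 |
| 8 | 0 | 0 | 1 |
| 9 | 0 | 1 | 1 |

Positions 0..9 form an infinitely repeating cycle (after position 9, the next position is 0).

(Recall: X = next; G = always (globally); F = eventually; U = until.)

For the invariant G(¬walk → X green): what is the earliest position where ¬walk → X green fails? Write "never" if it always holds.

Check ¬walk → X green at each position in order: 0 ✓, 1 ✓, 2 ✓, 3 ✓.
At position 4 the labels are {} and the next position 5 has {red}, so ¬walk → X green is false there. This is the first violation.

4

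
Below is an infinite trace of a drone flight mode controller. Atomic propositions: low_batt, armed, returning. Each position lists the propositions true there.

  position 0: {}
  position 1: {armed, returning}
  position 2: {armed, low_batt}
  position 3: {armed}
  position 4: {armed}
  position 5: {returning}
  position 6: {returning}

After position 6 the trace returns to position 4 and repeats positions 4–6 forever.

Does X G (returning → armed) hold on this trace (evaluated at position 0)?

The position after 0 is 1; G (returning → armed) is false there.

Violated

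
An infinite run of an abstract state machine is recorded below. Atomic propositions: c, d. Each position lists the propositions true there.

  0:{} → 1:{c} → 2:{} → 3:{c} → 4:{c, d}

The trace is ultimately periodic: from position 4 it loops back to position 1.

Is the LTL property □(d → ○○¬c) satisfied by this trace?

Satisfied

d → ○○¬c holds at every position 0..4, and those are all positions ever visited, so □(d → ○○¬c) holds.
Positions where d holds: 4.
Check ○○¬c at each: 4→ok.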